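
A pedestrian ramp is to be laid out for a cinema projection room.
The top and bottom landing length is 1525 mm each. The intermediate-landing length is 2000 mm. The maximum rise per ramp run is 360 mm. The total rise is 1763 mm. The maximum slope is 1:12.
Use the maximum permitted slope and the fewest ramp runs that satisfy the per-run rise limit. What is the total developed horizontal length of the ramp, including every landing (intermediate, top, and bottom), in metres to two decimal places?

1763 / 360 = 4.897 → round up to 5 ramp runs. That means 4 intermediate landings.
Ramp run (horizontal) at 1:12: 1763 × 12 = 21156 mm.
Intermediate landings: 4 × 2000 = 8000 mm.
Top and bottom landings: 2 × 1525 = 3050 mm.
Total = 21156 + 8000 + 3050 = 32206 mm.
= 32.21 m.

32.21 m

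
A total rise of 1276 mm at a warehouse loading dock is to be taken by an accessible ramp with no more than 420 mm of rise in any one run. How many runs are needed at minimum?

1276 / 420 = 3.038 → round up to 4 ramp runs.

4 runs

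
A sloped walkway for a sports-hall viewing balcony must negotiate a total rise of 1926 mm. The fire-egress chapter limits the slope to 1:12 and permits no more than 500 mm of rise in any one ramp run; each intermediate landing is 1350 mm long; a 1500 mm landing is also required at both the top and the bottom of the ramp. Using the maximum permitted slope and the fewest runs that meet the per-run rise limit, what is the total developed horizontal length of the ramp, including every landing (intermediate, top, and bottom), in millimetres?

30162 mm

⌈1926/500⌉ = 4 ramp runs. That means 3 intermediate landings.
Ramp run (horizontal) at 1:12: 1926 × 12 = 23112 mm.
3 intermediate landings contribute 3 × 1350 = 4050 mm.
Top and bottom landings: 2 × 1500 = 3000 mm.
Total = 23112 + 4050 + 3000 = 30162 mm.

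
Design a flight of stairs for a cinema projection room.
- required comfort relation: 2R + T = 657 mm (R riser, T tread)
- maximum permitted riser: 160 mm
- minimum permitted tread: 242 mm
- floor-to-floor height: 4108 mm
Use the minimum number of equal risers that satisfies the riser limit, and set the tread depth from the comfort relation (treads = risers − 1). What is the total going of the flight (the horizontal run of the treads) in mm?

8525 mm

⌈4108/160⌉ = 26 risers.
Riser R = 4108 / 26 = 158 mm, within the 160 mm limit.
Tread T = 657 − 2 × 158 = 341 mm (≥ 242 mm).
Going = (26 − 1) × 341 = 8525 mm.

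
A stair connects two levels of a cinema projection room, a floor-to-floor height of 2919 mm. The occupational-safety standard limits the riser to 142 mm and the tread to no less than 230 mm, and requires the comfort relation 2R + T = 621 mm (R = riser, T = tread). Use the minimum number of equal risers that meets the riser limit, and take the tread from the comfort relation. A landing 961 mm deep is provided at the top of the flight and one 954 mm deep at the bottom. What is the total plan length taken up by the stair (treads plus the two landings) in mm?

8775 mm

At most 142 each: 2919/142 = 20.56, giving 21 risers.
Riser R = 2919 / 21 = 139 mm, within the 142 mm limit.
T = 621 − 2·139 = 343 mm, which satisfies the 230 mm minimum.
Going = (21 − 1) × 343 = 6860 mm.
Add landings: 6860 + 961 + 954 = 8775 mm.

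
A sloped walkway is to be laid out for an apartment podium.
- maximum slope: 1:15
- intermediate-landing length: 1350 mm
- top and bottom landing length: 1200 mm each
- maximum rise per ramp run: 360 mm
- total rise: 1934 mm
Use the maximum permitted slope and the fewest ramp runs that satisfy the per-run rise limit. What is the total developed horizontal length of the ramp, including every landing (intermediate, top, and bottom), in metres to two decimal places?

At most 360 each: 1934/360 = 5.37, giving 6 ramp runs. That means 5 intermediate landings.
Horizontal run for 1934 mm of rise at 1:15 is 1934 × 15 = 29010 mm.
Intermediate landings: 5 × 1350 = 6750 mm.
Top and bottom landings: 2 × 1200 = 2400 mm.
Total = 29010 + 6750 + 2400 = 38160 mm.
= 38.16 m.

38.16 m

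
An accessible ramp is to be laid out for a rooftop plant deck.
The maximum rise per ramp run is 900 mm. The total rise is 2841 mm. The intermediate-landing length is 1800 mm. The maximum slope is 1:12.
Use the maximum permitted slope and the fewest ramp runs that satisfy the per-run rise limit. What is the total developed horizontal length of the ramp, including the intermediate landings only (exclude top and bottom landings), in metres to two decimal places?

39.49 m

At most 900 each: 2841/900 = 3.16, giving 4 ramp runs. That means 3 intermediate landings.
Horizontal run for 2841 mm of rise at 1:12 is 2841 × 12 = 34092 mm.
3 intermediate landings contribute 3 × 1800 = 5400 mm.
Total developed length = 34092 + 5400 = 39492 mm.
= 39.49 m.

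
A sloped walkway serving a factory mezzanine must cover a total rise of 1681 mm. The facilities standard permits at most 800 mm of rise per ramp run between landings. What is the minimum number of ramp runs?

3 runs

1681 / 800 = 2.101 → round up to 3 ramp runs.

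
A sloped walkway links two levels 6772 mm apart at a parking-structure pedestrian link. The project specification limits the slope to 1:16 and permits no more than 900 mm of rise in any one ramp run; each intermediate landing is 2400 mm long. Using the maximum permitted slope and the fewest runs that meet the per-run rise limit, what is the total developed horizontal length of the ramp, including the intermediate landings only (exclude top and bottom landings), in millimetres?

6772 / 900 = 7.524 → round up to 8 ramp runs. That means 7 intermediate landings.
Ramp run (horizontal) at 1:16: 6772 × 16 = 108352 mm.
7 intermediate landings contribute 7 × 2400 = 16800 mm.
Developed length = 108352 + 16800 = 125152 mm.

125152 mm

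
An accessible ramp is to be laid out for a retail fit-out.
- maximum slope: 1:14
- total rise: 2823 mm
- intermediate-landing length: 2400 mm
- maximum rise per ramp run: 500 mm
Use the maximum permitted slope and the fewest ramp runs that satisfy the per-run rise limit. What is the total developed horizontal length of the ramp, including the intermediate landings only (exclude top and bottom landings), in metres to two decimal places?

⌈2823/500⌉ = 6 ramp runs. That means 5 intermediate landings.
Horizontal run for 2823 mm of rise at 1:14 is 2823 × 14 = 39522 mm.
Intermediate landings: 5 × 2400 = 12000 mm.
Developed length = 39522 + 12000 = 51522 mm.
= 51.52 m.

51.52 m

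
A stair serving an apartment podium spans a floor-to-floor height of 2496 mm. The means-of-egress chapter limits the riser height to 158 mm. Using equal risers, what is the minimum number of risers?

2496 / 158 = 15.80, so 16 risers are needed.

16 risers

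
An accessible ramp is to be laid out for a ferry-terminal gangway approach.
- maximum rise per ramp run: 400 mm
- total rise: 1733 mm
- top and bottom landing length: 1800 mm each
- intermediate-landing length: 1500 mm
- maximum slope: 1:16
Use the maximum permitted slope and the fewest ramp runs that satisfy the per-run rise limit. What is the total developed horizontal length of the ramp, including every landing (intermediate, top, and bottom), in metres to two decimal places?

1733 / 400 = 4.33, so 5 ramp runs are needed. That means 4 intermediate landings.
Ramp run (horizontal) at 1:16: 1733 × 16 = 27728 mm.
Intermediate landings: 4 × 1500 = 6000 mm.
Top and bottom landings: 2 × 1800 = 3600 mm.
Total = 27728 + 6000 + 3600 = 37328 mm.
= 37.33 m.

37.33 m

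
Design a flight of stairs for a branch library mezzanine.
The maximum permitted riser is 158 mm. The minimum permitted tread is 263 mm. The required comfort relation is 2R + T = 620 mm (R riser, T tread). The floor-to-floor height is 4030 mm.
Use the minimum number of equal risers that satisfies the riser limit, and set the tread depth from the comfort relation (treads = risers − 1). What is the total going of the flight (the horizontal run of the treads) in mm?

7750 mm

At most 158 each: 4030/158 = 25.51, giving 26 risers.
Riser R = 4030 / 26 = 155 mm, within the 158 mm limit.
From 2R + T = 620: T = 620 − 310 = 310 mm.
Going = (26 − 1) × 310 = 7750 mm.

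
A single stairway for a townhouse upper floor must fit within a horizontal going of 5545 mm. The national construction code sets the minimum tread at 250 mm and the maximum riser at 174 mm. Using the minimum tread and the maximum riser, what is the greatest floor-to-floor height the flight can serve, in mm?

Treads that fit: ⌊5545 / 250⌋ = 22.
Risers = treads + 1 = 23.
Maximum height = 23 × 174 = 4002 mm.

4002 mm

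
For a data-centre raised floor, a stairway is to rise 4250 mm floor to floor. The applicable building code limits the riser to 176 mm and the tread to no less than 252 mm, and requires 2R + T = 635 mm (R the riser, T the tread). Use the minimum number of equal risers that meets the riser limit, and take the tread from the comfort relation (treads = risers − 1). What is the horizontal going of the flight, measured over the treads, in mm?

4250 / 176 = 24.15, so 25 risers are needed.
R = 4250 ÷ 25 = 170 mm.
From 2R + T = 635: T = 635 − 340 = 295 mm.
Going = (25 − 1) × 295 = 7080 mm.

7080 mm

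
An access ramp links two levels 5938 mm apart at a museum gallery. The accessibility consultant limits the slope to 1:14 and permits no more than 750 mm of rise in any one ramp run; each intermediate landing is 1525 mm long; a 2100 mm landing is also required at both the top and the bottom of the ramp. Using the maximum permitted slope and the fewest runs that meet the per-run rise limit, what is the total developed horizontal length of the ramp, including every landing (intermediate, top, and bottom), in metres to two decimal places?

5938 / 750 = 7.917 → round up to 8 ramp runs. That means 7 intermediate landings.
Ramp run (horizontal) at 1:14: 5938 × 14 = 83132 mm.
7 intermediate landings contribute 7 × 1525 = 10675 mm.
Top and bottom landings: 2 × 2100 = 4200 mm.
Total = 83132 + 10675 + 4200 = 98007 mm.
= 98.01 m.

98.01 m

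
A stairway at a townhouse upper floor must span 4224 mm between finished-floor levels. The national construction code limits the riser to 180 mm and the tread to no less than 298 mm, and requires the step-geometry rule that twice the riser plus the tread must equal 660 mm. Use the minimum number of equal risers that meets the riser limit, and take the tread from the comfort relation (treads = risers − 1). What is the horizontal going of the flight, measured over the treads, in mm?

7084 mm

At most 180 each: 4224/180 = 23.47, giving 24 risers.
R = 4224 ÷ 24 = 176 mm.
From 2R + T = 660: T = 660 − 352 = 308 mm.
24 risers give 23 treads; going = 23 × 308 = 7084 mm.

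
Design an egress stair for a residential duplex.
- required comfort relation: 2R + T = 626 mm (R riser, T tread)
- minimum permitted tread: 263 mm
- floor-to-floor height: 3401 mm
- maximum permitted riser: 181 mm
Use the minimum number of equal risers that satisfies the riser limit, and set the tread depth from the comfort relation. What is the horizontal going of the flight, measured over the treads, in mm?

3401 / 181 = 18.79, so 19 risers are needed.
R = 3401 ÷ 19 = 179 mm.
T = 626 − 2·179 = 268 mm, which satisfies the 263 mm minimum.
19 risers give 18 treads; going = 18 × 268 = 4824 mm.

4824 mm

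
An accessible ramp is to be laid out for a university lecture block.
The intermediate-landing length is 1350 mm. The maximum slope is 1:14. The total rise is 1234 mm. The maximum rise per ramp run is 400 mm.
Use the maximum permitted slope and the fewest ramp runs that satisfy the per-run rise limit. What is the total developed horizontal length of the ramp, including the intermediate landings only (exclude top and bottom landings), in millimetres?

21326 mm

⌈1234/400⌉ = 4 ramp runs. That means 3 intermediate landings.
Ramp run (horizontal) at 1:14: 1234 × 14 = 17276 mm.
Intermediate landings: 3 × 1350 = 4050 mm.
Total developed length = 17276 + 4050 = 21326 mm.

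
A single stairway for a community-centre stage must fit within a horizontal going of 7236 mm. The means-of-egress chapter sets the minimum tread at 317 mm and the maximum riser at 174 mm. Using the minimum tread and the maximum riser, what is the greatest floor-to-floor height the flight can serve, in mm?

4002 mm

7236 / 317 = 22.83, so 22 treads fit.
Risers = treads + 1 = 23.
Maximum height = 23 × 174 = 4002 mm.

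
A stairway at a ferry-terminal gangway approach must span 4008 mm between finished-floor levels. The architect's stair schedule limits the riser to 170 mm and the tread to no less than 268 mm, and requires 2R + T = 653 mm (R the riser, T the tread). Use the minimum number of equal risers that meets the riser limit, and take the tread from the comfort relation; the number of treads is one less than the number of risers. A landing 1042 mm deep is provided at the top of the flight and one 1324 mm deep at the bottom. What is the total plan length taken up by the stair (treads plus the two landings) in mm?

9703 mm

4008 / 170 = 23.576 → round up to 24 risers.
Riser R = 4008 / 24 = 167 mm, within the 170 mm limit.
Tread T = 653 − 2 × 167 = 319 mm (≥ 268 mm).
24 risers give 23 treads; going = 23 × 319 = 7337 mm.
Add landings: 7337 + 1042 + 1324 = 9703 mm.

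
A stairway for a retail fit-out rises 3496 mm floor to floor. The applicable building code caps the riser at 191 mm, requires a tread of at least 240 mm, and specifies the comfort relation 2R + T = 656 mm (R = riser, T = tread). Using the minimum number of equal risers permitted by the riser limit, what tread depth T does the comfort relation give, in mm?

⌈3496/191⌉ = 19 risers.
Each riser is 3496/19 = 184 mm (≤ 191 mm).
Tread T = 656 − 2 × 184 = 288 mm (≥ 240 mm).

288 mm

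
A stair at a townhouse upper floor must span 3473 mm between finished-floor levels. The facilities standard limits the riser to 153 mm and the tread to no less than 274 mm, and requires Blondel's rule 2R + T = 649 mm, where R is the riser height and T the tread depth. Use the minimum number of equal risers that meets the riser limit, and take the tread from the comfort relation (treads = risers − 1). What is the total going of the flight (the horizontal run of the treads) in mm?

At most 153 each: 3473/153 = 22.70, giving 23 risers.
Riser R = 3473 / 23 = 151 mm, within the 153 mm limit.
From 2R + T = 649: T = 649 − 302 = 347 mm.
23 risers give 22 treads; going = 22 × 347 = 7634 mm.

7634 mm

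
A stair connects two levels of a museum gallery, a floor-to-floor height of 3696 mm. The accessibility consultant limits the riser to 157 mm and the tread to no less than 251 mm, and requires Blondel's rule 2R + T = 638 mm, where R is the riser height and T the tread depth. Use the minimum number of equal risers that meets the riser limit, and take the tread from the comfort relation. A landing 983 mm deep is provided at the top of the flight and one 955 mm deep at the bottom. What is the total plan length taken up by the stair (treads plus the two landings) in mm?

3696 / 157 = 23.541 → round up to 24 risers.
Each riser is 3696/24 = 154 mm (≤ 157 mm).
From 2R + T = 638: T = 638 − 308 = 330 mm.
24 risers give 23 treads; going = 23 × 330 = 7590 mm.
Add landings: 7590 + 983 + 955 = 9528 mm.

9528 mm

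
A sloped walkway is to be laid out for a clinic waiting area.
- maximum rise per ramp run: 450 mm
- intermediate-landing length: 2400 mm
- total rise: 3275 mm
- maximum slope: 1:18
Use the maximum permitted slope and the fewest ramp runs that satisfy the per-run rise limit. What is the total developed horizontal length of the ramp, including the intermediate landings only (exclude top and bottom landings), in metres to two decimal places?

75.75 m

3275 / 450 = 7.28, so 8 ramp runs are needed. That means 7 intermediate landings.
Horizontal run for 3275 mm of rise at 1:18 is 3275 × 18 = 58950 mm.
Intermediate landings: 7 × 2400 = 16800 mm.
Total developed length = 58950 + 16800 = 75750 mm.
= 75.75 m.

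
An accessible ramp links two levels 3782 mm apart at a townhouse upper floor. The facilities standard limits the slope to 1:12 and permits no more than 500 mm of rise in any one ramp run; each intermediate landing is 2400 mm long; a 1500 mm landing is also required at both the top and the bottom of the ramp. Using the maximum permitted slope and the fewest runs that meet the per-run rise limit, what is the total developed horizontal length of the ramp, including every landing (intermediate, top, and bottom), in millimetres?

65184 mm

At most 500 each: 3782/500 = 7.56, giving 8 ramp runs. That means 7 intermediate landings.
Ramp run (horizontal) at 1:12: 3782 × 12 = 45384 mm.
7 intermediate landings contribute 7 × 2400 = 16800 mm.
Top and bottom landings: 2 × 1500 = 3000 mm.
Total = 45384 + 16800 + 3000 = 65184 mm.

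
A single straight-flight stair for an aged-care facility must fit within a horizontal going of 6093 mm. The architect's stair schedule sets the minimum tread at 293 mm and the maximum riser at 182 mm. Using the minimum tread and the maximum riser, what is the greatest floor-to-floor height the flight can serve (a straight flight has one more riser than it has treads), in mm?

Treads that fit: ⌊6093 / 293⌋ = 20.
Risers = treads + 1 = 21.
Maximum height = 21 × 182 = 3822 mm.

3822 mm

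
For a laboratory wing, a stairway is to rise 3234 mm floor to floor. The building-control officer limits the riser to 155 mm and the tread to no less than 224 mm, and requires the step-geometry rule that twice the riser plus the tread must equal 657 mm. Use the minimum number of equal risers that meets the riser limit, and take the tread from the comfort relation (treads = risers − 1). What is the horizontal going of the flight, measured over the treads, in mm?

6980 mm

3234 / 155 = 20.86, so 21 risers are needed.
Each riser is 3234/21 = 154 mm (≤ 155 mm).
From 2R + T = 657: T = 657 − 308 = 349 mm.
21 risers give 20 treads; going = 20 × 349 = 6980 mm.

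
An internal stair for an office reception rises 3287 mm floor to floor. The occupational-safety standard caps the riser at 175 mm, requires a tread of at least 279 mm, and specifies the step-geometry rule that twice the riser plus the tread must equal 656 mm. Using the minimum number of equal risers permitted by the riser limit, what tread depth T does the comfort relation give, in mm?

310 mm

3287 / 175 = 18.783 → round up to 19 risers.
R = 3287 ÷ 19 = 173 mm.
Tread T = 656 − 2 × 173 = 310 mm (≥ 279 mm).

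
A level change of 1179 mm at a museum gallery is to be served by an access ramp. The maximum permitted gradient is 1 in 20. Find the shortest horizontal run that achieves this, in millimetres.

Run = rise × 20 = 1179 × 20 = 23580 mm.

23580 mm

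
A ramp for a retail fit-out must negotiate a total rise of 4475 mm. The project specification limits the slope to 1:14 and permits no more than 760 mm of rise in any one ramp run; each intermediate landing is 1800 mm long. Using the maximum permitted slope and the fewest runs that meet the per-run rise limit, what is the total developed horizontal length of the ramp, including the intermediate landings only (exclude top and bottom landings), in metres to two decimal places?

71.65 m

4475 / 760 = 5.89, so 6 ramp runs are needed. That means 5 intermediate landings.
Horizontal run for 4475 mm of rise at 1:14 is 4475 × 14 = 62650 mm.
5 intermediate landings contribute 5 × 1800 = 9000 mm.
Total developed length = 62650 + 9000 = 71650 mm.
= 71.65 m.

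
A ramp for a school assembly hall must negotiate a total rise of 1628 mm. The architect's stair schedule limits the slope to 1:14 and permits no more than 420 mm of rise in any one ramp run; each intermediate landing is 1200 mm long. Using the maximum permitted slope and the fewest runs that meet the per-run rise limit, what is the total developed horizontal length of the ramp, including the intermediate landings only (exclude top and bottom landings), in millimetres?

26392 mm

1628 / 420 = 3.876 → round up to 4 ramp runs. That means 3 intermediate landings.
Ramp run (horizontal) at 1:14: 1628 × 14 = 22792 mm.
Intermediate landings: 3 × 1200 = 3600 mm.
Developed length = 22792 + 3600 = 26392 mm.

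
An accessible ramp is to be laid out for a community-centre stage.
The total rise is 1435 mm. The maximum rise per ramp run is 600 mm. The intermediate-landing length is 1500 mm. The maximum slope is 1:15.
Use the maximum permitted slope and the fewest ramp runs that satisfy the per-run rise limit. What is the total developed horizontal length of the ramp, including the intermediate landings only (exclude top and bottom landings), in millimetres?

24525 mm

⌈1435/600⌉ = 3 ramp runs. That means 2 intermediate landings.
Ramp run (horizontal) at 1:15: 1435 × 15 = 21525 mm.
2 intermediate landings contribute 2 × 1500 = 3000 mm.
Total developed length = 21525 + 3000 = 24525 mm.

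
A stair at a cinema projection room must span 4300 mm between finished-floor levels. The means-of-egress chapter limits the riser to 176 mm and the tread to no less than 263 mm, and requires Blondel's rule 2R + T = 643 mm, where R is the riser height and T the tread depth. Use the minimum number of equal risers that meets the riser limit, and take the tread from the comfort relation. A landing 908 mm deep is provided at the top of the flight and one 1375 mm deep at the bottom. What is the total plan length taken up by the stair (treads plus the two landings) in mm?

9459 mm

⌈4300/176⌉ = 25 risers.
R = 4300 ÷ 25 = 172 mm.
From 2R + T = 643: T = 643 − 344 = 299 mm.
Treads = 25 − 1 = 24; going = 24 × 299 = 7176 mm.
Enclosure = 7176 + 908 + 1375 = 9459 mm.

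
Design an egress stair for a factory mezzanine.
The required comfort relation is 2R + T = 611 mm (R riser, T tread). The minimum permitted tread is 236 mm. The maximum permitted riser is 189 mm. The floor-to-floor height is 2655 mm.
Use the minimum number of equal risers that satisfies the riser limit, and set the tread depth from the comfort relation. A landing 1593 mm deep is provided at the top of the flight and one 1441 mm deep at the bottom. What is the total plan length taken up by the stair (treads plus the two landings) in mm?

⌈2655/189⌉ = 15 risers.
R = 2655 ÷ 15 = 177 mm.
T = 611 − 2·177 = 257 mm, which satisfies the 236 mm minimum.
Treads = 15 − 1 = 14; going = 14 × 257 = 3598 mm.
Add landings: 3598 + 1593 + 1441 = 6632 mm.

6632 mm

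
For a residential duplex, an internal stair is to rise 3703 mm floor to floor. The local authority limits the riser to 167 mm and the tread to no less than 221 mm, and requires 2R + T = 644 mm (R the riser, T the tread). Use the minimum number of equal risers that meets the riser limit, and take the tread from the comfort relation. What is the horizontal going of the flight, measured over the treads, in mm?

3703 / 167 = 22.174 → round up to 23 risers.
R = 3703 ÷ 23 = 161 mm.
Tread T = 644 − 2 × 161 = 322 mm (≥ 221 mm).
Treads = 23 − 1 = 22; going = 22 × 322 = 7084 mm.

7084 mm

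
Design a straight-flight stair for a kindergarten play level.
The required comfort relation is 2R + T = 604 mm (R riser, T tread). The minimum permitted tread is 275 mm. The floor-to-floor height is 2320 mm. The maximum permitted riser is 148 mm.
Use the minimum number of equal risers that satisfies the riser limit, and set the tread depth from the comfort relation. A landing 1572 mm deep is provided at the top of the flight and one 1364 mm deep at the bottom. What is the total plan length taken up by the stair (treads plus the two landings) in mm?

⌈2320/148⌉ = 16 risers.
R = 2320 ÷ 16 = 145 mm.
T = 604 − 2·145 = 314 mm, which satisfies the 275 mm minimum.
16 risers give 15 treads; going = 15 × 314 = 4710 mm.
Add landings: 4710 + 1572 + 1364 = 7646 mm.

7646 mm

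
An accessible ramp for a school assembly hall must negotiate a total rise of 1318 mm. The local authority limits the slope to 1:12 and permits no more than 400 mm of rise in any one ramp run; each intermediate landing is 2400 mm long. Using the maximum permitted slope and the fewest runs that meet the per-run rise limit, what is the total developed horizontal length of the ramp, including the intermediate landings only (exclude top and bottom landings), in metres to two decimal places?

23.02 m

1318 / 400 = 3.295 → round up to 4 ramp runs. That means 3 intermediate landings.
Ramp run (horizontal) at 1:12: 1318 × 12 = 15816 mm.
3 intermediate landings contribute 3 × 2400 = 7200 mm.
Developed length = 15816 + 7200 = 23016 mm.
= 23.02 m.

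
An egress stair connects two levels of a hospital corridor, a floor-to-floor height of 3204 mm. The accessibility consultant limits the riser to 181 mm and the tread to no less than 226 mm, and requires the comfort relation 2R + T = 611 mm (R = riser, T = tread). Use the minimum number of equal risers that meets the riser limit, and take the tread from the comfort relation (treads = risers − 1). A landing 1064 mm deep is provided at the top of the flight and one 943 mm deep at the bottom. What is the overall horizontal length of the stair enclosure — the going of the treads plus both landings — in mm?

3204 / 181 = 17.70, so 18 risers are needed.
Each riser is 3204/18 = 178 mm (≤ 181 mm).
From 2R + T = 611: T = 611 − 356 = 255 mm.
Going = (18 − 1) × 255 = 4335 mm.
Add landings: 4335 + 1064 + 943 = 6342 mm.

6342 mm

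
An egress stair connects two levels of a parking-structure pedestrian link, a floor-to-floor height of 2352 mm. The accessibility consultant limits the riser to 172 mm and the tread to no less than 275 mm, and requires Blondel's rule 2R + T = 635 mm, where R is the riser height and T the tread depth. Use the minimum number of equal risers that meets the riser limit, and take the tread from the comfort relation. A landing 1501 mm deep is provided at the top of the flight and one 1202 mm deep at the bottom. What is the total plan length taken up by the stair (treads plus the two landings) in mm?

6590 mm

⌈2352/172⌉ = 14 risers.
Riser R = 2352 / 14 = 168 mm, within the 172 mm limit.
From 2R + T = 635: T = 635 − 336 = 299 mm.
Treads = 14 − 1 = 13; going = 13 × 299 = 3887 mm.
Enclosure = 3887 + 1501 + 1202 = 6590 mm.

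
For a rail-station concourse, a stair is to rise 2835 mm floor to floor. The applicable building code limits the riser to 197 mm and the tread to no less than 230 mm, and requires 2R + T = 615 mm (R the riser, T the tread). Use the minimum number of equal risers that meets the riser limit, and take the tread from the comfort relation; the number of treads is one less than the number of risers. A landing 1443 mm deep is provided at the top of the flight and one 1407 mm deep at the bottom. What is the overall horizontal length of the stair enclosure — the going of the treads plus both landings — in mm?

2835 / 197 = 14.39, so 15 risers are needed.
R = 2835 ÷ 15 = 189 mm.
T = 615 − 2·189 = 237 mm, which satisfies the 230 mm minimum.
Treads = 15 − 1 = 14; going = 14 × 237 = 3318 mm.
Enclosure = 3318 + 1443 + 1407 = 6168 mm.

6168 mm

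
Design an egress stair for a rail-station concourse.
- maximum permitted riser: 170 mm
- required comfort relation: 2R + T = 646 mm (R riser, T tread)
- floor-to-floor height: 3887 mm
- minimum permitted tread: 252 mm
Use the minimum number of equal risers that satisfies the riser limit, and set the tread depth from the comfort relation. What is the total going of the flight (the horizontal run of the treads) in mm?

⌈3887/170⌉ = 23 risers.
Riser R = 3887 / 23 = 169 mm, within the 170 mm limit.
Tread T = 646 − 2 × 169 = 308 mm (≥ 252 mm).
Treads = 23 − 1 = 22; going = 22 × 308 = 6776 mm.

6776 mm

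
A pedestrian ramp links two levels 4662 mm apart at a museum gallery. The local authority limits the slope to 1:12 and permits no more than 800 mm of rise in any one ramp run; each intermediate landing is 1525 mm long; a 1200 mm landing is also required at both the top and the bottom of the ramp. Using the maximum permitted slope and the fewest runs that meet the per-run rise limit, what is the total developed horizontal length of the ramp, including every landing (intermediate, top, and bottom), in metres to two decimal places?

4662 / 800 = 5.827 → round up to 6 ramp runs. That means 5 intermediate landings.
Ramp run (horizontal) at 1:12: 4662 × 12 = 55944 mm.
Intermediate landings: 5 × 1525 = 7625 mm.
Top and bottom landings: 2 × 1200 = 2400 mm.
Total = 55944 + 7625 + 2400 = 65969 mm.
= 65.97 m.

65.97 m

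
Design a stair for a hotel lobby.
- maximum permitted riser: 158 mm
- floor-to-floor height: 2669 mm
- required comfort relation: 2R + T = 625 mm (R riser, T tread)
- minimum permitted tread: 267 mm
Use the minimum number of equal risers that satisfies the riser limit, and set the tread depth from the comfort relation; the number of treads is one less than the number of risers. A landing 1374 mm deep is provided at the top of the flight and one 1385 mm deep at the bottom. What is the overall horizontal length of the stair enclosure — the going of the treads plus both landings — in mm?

2669 / 158 = 16.892 → round up to 17 risers.
Each riser is 2669/17 = 157 mm (≤ 158 mm).
Tread T = 625 − 2 × 157 = 311 mm (≥ 267 mm).
Treads = 17 − 1 = 16; going = 16 × 311 = 4976 mm.
Add landings: 4976 + 1374 + 1385 = 7735 mm.

7735 mm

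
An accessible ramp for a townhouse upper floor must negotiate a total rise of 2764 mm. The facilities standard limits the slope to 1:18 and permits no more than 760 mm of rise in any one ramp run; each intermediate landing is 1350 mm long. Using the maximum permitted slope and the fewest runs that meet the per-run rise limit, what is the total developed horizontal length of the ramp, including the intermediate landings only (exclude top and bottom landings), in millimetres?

53802 mm

At most 760 each: 2764/760 = 3.64, giving 4 ramp runs. That means 3 intermediate landings.
Horizontal run for 2764 mm of rise at 1:18 is 2764 × 18 = 49752 mm.
3 intermediate landings contribute 3 × 1350 = 4050 mm.
Total developed length = 49752 + 4050 = 53802 mm.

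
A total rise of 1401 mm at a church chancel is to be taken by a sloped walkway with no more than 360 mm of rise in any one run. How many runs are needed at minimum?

4 runs

At most 360 each: 1401/360 = 3.89, giving 4 ramp runs.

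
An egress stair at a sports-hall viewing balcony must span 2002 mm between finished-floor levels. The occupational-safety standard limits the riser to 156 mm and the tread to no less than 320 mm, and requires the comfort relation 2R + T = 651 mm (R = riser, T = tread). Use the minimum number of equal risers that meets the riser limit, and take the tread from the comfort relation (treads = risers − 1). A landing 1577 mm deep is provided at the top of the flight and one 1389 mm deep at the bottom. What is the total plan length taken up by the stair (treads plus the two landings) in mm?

7082 mm

2002 / 156 = 12.83, so 13 risers are needed.
Each riser is 2002/13 = 154 mm (≤ 156 mm).
From 2R + T = 651: T = 651 − 308 = 343 mm.
Treads = 13 − 1 = 12; going = 12 × 343 = 4116 mm.
Enclosure = 4116 + 1577 + 1389 = 7082 mm.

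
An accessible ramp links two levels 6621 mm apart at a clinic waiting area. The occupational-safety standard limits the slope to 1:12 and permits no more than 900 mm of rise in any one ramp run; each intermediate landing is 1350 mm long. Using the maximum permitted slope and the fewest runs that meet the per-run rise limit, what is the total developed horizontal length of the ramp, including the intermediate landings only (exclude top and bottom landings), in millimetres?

88902 mm

⌈6621/900⌉ = 8 ramp runs. That means 7 intermediate landings.
Horizontal run for 6621 mm of rise at 1:12 is 6621 × 12 = 79452 mm.
7 intermediate landings contribute 7 × 1350 = 9450 mm.
Developed length = 79452 + 9450 = 88902 mm.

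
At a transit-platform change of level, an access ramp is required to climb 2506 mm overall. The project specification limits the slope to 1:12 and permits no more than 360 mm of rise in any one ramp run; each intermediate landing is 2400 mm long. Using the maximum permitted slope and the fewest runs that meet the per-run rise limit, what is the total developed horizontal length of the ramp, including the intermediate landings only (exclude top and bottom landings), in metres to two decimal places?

44.47 m

2506 / 360 = 6.961 → round up to 7 ramp runs. That means 6 intermediate landings.
Horizontal run for 2506 mm of rise at 1:12 is 2506 × 12 = 30072 mm.
Intermediate landings: 6 × 2400 = 14400 mm.
Developed length = 30072 + 14400 = 44472 mm.
= 44.47 m.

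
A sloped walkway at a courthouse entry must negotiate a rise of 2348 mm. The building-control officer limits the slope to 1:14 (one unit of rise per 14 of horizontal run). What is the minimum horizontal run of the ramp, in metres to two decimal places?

At 1:14 the run is 14 × 2348 = 32872 mm.
32872 mm = 32.87 m.

32.87 m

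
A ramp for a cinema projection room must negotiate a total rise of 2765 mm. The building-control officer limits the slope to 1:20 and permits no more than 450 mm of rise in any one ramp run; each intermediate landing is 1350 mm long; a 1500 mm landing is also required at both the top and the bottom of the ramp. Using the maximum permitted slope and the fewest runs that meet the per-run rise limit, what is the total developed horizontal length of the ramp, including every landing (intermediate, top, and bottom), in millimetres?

66400 mm

2765 / 450 = 6.144 → round up to 7 ramp runs. That means 6 intermediate landings.
Ramp run (horizontal) at 1:20: 2765 × 20 = 55300 mm.
Intermediate landings: 6 × 1350 = 8100 mm.
Top and bottom landings: 2 × 1500 = 3000 mm.
Total = 55300 + 8100 + 3000 = 66400 mm.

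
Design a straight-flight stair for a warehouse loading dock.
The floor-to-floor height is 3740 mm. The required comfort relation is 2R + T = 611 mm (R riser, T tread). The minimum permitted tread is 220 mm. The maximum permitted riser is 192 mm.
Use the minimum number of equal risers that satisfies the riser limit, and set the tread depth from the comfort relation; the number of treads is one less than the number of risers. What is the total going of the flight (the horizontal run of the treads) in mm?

⌈3740/192⌉ = 20 risers.
Each riser is 3740/20 = 187 mm (≤ 192 mm).
Tread T = 611 − 2 × 187 = 237 mm (≥ 220 mm).
20 risers give 19 treads; going = 19 × 237 = 4503 mm.

4503 mm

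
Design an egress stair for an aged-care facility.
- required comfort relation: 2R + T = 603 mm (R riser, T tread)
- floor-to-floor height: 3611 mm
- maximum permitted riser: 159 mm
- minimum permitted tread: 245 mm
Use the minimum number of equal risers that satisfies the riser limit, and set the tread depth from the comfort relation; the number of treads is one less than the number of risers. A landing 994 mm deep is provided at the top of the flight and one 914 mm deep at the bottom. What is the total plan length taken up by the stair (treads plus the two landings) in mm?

8266 mm

At most 159 each: 3611/159 = 22.71, giving 23 risers.
Riser R = 3611 / 23 = 157 mm, within the 159 mm limit.
T = 603 − 2·157 = 289 mm, which satisfies the 245 mm minimum.
23 risers give 22 treads; going = 22 × 289 = 6358 mm.
Add landings: 6358 + 994 + 914 = 8266 mm.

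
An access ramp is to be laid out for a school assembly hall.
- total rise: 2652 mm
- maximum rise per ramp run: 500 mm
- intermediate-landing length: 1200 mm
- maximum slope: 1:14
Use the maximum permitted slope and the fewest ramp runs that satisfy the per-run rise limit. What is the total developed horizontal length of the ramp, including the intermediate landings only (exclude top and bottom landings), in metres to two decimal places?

2652 / 500 = 5.304 → round up to 6 ramp runs. That means 5 intermediate landings.
Ramp run (horizontal) at 1:14: 2652 × 14 = 37128 mm.
Intermediate landings: 5 × 1200 = 6000 mm.
Developed length = 37128 + 6000 = 43128 mm.
= 43.13 m.

43.13 m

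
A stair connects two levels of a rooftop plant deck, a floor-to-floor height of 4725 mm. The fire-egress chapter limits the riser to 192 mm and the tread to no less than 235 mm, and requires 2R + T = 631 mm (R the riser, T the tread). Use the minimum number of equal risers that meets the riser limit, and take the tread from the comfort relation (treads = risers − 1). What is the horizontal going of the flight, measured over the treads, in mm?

At most 192 each: 4725/192 = 24.61, giving 25 risers.
Riser R = 4725 / 25 = 189 mm, within the 192 mm limit.
Tread T = 631 − 2 × 189 = 253 mm (≥ 235 mm).
25 risers give 24 treads; going = 24 × 253 = 6072 mm.

6072 mm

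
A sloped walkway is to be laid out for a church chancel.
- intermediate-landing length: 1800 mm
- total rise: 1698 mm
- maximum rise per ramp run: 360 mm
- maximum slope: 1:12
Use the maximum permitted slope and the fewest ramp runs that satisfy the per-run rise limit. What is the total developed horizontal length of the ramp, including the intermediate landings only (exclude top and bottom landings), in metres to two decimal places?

27.58 m

1698 / 360 = 4.72, so 5 ramp runs are needed. That means 4 intermediate landings.
Horizontal run for 1698 mm of rise at 1:12 is 1698 × 12 = 20376 mm.
4 intermediate landings contribute 4 × 1800 = 7200 mm.
Total developed length = 20376 + 7200 = 27576 mm.
= 27.58 m.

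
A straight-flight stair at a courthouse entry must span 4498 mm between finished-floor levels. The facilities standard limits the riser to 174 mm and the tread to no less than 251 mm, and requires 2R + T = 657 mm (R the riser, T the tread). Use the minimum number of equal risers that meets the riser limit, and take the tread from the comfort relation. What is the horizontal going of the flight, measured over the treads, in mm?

⌈4498/174⌉ = 26 risers.
Riser R = 4498 / 26 = 173 mm, within the 174 mm limit.
From 2R + T = 657: T = 657 − 346 = 311 mm.
Treads = 26 − 1 = 25; going = 25 × 311 = 7775 mm.

7775 mm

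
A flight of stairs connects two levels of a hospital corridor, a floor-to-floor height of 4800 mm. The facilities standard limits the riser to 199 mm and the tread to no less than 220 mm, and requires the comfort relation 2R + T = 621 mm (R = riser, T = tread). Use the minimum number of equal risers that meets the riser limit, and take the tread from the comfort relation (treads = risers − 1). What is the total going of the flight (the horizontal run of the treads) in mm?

5688 mm

At most 199 each: 4800/199 = 24.12, giving 25 risers.
Each riser is 4800/25 = 192 mm (≤ 199 mm).
T = 621 − 2·192 = 237 mm, which satisfies the 220 mm minimum.
Going = (25 − 1) × 237 = 5688 mm.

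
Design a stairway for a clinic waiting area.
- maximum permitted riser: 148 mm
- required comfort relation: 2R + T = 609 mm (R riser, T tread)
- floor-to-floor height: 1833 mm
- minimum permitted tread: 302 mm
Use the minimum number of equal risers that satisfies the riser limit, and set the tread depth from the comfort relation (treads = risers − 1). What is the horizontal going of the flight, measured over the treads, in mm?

⌈1833/148⌉ = 13 risers.
Riser R = 1833 / 13 = 141 mm, within the 148 mm limit.
Tread T = 609 − 2 × 141 = 327 mm (≥ 302 mm).
Going = (13 − 1) × 327 = 3924 mm.

3924 mm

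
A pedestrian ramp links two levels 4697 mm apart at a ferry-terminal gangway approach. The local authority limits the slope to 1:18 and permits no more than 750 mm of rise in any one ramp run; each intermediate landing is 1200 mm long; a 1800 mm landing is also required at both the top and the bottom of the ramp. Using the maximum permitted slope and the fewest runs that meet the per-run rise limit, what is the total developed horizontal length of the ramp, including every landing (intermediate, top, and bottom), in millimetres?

95346 mm

4697 / 750 = 6.263 → round up to 7 ramp runs. That means 6 intermediate landings.
Horizontal run for 4697 mm of rise at 1:18 is 4697 × 18 = 84546 mm.
6 intermediate landings contribute 6 × 1200 = 7200 mm.
Top and bottom landings: 2 × 1800 = 3600 mm.
Total = 84546 + 7200 + 3600 = 95346 mm.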